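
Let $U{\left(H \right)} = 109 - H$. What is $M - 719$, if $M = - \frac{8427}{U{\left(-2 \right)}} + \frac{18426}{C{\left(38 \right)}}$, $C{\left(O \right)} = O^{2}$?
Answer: $- \frac{20894583}{26714} \approx -782.16$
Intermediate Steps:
$M = - \frac{1687217}{26714}$ ($M = - \frac{8427}{109 - -2} + \frac{18426}{38^{2}} = - \frac{8427}{109 + 2} + \frac{18426}{1444} = - \frac{8427}{111} + 18426 \cdot \frac{1}{1444} = \left(-8427\right) \frac{1}{111} + \frac{9213}{722} = - \frac{2809}{37} + \frac{9213}{722} = - \frac{1687217}{26714} \approx -63.159$)
$M - 719 = - \frac{1687217}{26714} - 719 = - \frac{20894583}{26714}$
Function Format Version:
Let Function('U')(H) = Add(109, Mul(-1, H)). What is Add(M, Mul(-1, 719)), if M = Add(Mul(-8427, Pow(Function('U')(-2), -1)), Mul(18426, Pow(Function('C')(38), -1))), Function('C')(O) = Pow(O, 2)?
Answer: Rational(-20894583, 26714) ≈ -782.16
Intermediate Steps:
M = Rational(-1687217, 26714) (M = Add(Mul(-8427, Pow(Add(109, Mul(-1, -2)), -1)), Mul(18426, Pow(Pow(38, 2), -1))) = Add(Mul(-8427, Pow(Add(109, 2), -1)), Mul(18426, Pow(1444, -1))) = Add(Mul(-8427, Pow(111, -1)), Mul(18426, Rational(1, 1444))) = Add(Mul(-8427, Rational(1, 111)), Rational(9213, 722)) = Add(Rational(-2809, 37), Rational(9213, 722)) = Rational(-1687217, 26714) ≈ -63.159)
Add(M, Mul(-1, 719)) = Add(Rational(-1687217, 26714), Mul(-1, 719)) = Add(Rational(-1687217, 26714), -719) = Rational(-20894583, 26714)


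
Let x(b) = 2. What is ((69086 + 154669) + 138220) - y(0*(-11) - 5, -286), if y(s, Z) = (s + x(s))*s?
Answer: 361960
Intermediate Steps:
y(s, Z) = s*(2 + s) (y(s, Z) = (s + 2)*s = (2 + s)*s = s*(2 + s))
((69086 + 154669) + 138220) - y(0*(-11) - 5, -286) = ((69086 + 154669) + 138220) - (0*(-11) - 5)*(2 + (0*(-11) - 5)) = (223755 + 138220) - (0 - 5)*(2 + (0 - 5)) = 361975 - (-5)*(2 - 5) = 361975 - (-5)*(-3) = 361975 - 1*15 = 361975 - 15 = 361960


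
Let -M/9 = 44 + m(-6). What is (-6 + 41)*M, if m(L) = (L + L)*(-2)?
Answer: -21420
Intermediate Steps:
m(L) = -4*L (m(L) = (2*L)*(-2) = -4*L)
M = -612 (M = -9*(44 - 4*(-6)) = -9*(44 + 24) = -9*68 = -612)
(-6 + 41)*M = (-6 + 41)*(-612) = 35*(-612) = -21420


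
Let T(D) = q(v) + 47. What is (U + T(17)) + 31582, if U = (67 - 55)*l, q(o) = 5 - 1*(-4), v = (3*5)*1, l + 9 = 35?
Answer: 31950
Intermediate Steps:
l = 26 (l = -9 + 35 = 26)
v = 15 (v = 15*1 = 15)
q(o) = 9 (q(o) = 5 + 4 = 9)
T(D) = 56 (T(D) = 9 + 47 = 56)
U = 312 (U = (67 - 55)*26 = 12*26 = 312)
(U + T(17)) + 31582 = (312 + 56) + 31582 = 368 + 31582 = 31950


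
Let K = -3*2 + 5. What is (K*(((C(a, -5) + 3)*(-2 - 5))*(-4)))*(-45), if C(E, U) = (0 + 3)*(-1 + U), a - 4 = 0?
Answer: -18900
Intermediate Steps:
a = 4 (a = 4 + 0 = 4)
C(E, U) = -3 + 3*U (C(E, U) = 3*(-1 + U) = -3 + 3*U)
K = -1 (K = -6 + 5 = -1)
(K*(((C(a, -5) + 3)*(-2 - 5))*(-4)))*(-45) = -((-3 + 3*(-5)) + 3)*(-2 - 5)*(-4)*(-45) = -((-3 - 15) + 3)*(-7)*(-4)*(-45) = -(-18 + 3)*(-7)*(-4)*(-45) = -(-15*(-7))*(-4)*(-45) = -105*(-4)*(-45) = -1*(-420)*(-45) = 420*(-45) = -18900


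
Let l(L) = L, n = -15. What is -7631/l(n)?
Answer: 7631/15 ≈ 508.73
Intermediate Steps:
-7631/l(n) = -7631/(-15) = -7631*(-1/15) = 7631/15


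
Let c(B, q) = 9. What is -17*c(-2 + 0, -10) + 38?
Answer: -115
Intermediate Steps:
-17*c(-2 + 0, -10) + 38 = -17*9 + 38 = -153 + 38 = -115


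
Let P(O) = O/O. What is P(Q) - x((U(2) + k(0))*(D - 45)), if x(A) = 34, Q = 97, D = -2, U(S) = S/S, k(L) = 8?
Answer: -33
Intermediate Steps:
U(S) = 1
P(O) = 1
P(Q) - x((U(2) + k(0))*(D - 45)) = 1 - 1*34 = 1 - 34 = -33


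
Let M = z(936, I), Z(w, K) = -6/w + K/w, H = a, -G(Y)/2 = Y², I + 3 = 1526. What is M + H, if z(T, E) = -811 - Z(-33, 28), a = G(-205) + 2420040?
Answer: 7005539/3 ≈ 2.3352e+6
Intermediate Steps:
I = 1523 (I = -3 + 1526 = 1523)
G(Y) = -2*Y²
a = 2335990 (a = -2*(-205)² + 2420040 = -2*42025 + 2420040 = -84050 + 2420040 = 2335990)
H = 2335990
z(T, E) = -2431/3 (z(T, E) = -811 - (-6 + 28)/(-33) = -811 - (-1)*22/33 = -811 - 1*(-⅔) = -811 + ⅔ = -2431/3)
M = -2431/3 ≈ -810.33
M + H = -2431/3 + 2335990 = 7005539/3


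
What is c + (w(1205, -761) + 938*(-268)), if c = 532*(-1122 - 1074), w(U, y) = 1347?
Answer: -1418309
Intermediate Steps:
c = -1168272 (c = 532*(-2196) = -1168272)
c + (w(1205, -761) + 938*(-268)) = -1168272 + (1347 + 938*(-268)) = -1168272 + (1347 - 251384) = -1168272 - 250037 = -1418309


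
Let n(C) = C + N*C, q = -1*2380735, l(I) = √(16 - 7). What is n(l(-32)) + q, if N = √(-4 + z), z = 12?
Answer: -2380732 + 6*√2 ≈ -2.3807e+6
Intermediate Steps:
l(I) = 3 (l(I) = √9 = 3)
N = 2*√2 (N = √(-4 + 12) = √8 = 2*√2 ≈ 2.8284)
q = -2380735
n(C) = C + 2*C*√2 (n(C) = C + (2*√2)*C = C + 2*C*√2)
n(l(-32)) + q = 3*(1 + 2*√2) - 2380735 = (3 + 6*√2) - 2380735 = -2380732 + 6*√2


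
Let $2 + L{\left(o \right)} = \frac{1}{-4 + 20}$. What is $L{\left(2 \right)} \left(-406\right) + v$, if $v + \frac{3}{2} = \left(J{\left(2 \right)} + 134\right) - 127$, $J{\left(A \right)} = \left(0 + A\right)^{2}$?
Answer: $\frac{6369}{8} \approx 796.13$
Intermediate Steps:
$J{\left(A \right)} = A^{2}$
$L{\left(o \right)} = - \frac{31}{16}$ ($L{\left(o \right)} = -2 + \frac{1}{-4 + 20} = -2 + \frac{1}{16} = - \frac{31}{16}$)
$v = \frac{19}{2}$ ($v = - \frac{3}{2} - \left(-7 - 4\right) = - \frac{3}{2} + \left(\left(4 + 134\right) - 127\right) = - \frac{3}{2} + \left(138 - 127\right) = - \frac{3}{2} + 11 = \frac{19}{2} \approx 9.5$)
$L{\left(2 \right)} \left(-406\right) + v = \left(- \frac{31}{16}\right) \left(-406\right) + \frac{19}{2} = \frac{6293}{8} + \frac{19}{2} = \frac{6369}{8}$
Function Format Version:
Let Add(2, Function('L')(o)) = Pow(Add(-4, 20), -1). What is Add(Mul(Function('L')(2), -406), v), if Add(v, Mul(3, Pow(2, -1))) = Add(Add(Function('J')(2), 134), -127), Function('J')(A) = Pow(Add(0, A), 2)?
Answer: Rational(6369, 8) ≈ 796.13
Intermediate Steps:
Function('J')(A) = Pow(A, 2)
Function('L')(o) = Rational(-31, 16) (Function('L')(o) = Add(-2, Pow(Add(-4, 20), -1)) = Add(-2, Pow(16, -1)) = Add(-2, Rational(1, 16)) = Rational(-31, 16))
v = Rational(19, 2) (v = Add(Rational(-3, 2), Add(Add(Pow(2, 2), 134), -127)) = Add(Rational(-3, 2), Add(Add(4, 134), -127)) = Add(Rational(-3, 2), Add(138, -127)) = Add(Rational(-3, 2), 11) = Rational(19, 2) ≈ 9.5000)
Add(Mul(Function('L')(2), -406), v) = Add(Mul(Rational(-31, 16), -406), Rational(19, 2)) = Add(Rational(6293, 8), Rational(19, 2)) = Rational(6369, 8)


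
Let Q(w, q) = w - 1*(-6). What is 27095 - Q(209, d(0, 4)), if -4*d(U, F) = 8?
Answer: 26880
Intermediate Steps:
d(U, F) = -2 (d(U, F) = -¼*8 = -2)
Q(w, q) = 6 + w (Q(w, q) = w + 6 = 6 + w)
27095 - Q(209, d(0, 4)) = 27095 - (6 + 209) = 27095 - 1*215 = 27095 - 215 = 26880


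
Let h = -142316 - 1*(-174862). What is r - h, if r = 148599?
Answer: 116053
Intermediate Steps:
h = 32546 (h = -142316 + 174862 = 32546)
r - h = 148599 - 1*32546 = 148599 - 32546 = 116053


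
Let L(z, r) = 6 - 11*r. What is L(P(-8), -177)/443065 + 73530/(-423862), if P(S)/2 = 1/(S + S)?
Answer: -2267911926/13414172645 ≈ -0.16907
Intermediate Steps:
P(S) = 1/S (P(S) = 2/(S + S) = 2/((2*S)) = 2*(1/(2*S)) = 1/S)
L(P(-8), -177)/443065 + 73530/(-423862) = (6 - 11*(-177))/443065 + 73530/(-423862) = (6 + 1947)*(1/443065) + 73530*(-1/423862) = 1953*(1/443065) - 36765/211931 = 279/63295 - 36765/211931 = -2267911926/13414172645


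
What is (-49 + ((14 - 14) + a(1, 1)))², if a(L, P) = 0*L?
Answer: 2401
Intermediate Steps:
a(L, P) = 0
(-49 + ((14 - 14) + a(1, 1)))² = (-49 + ((14 - 14) + 0))² = (-49 + (0 + 0))² = (-49 + 0)² = (-49)² = 2401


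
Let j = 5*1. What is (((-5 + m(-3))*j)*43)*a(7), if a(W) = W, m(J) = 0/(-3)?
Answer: -7525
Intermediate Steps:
m(J) = 0 (m(J) = 0*(-⅓) = 0)
j = 5
(((-5 + m(-3))*j)*43)*a(7) = (((-5 + 0)*5)*43)*7 = (-5*5*43)*7 = -25*43*7 = -1075*7 = -7525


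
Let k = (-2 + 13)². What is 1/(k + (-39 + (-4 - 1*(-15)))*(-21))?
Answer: 1/709 ≈ 0.0014104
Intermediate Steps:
k = 121 (k = 11² = 121)
1/(k + (-39 + (-4 - 1*(-15)))*(-21)) = 1/(121 + (-39 + (-4 - 1*(-15)))*(-21)) = 1/(121 + (-39 + (-4 + 15))*(-21)) = 1/(121 + (-39 + 11)*(-21)) = 1/(121 - 28*(-21)) = 1/(121 + 588) = 1/709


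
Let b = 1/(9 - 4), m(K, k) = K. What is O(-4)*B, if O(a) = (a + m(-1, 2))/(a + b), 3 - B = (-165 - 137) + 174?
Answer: 3275/19 ≈ 172.37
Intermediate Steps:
B = 131 (B = 3 - ((-165 - 137) + 174) = 3 - (-302 + 174) = 3 - 1*(-128) = 3 + 128 = 131)
b = ⅕ (b = 1/5 = ⅕ ≈ 0.20000)
O(a) = (-1 + a)/(⅕ + a) (O(a) = (a - 1)/(a + ⅕) = (-1 + a)/(⅕ + a))
O(-4)*B = (5*(-1 - 4)/(1 + 5*(-4)))*131 = (5*(-5)/(1 - 20))*131 = (5*(-5)/(-19))*131 = (5*(-1/19)*(-5))*131 = (25/19)*131 = 3275/19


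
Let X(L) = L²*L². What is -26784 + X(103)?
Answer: 112524097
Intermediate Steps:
X(L) = L⁴
-26784 + X(103) = -26784 + 103⁴ = -26784 + 112550881 = 112524097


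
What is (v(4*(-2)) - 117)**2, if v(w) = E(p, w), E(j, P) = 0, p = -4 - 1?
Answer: 13689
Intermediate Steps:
p = -5
v(w) = 0
(v(4*(-2)) - 117)**2 = (0 - 117)**2 = (-117)**2 = 13689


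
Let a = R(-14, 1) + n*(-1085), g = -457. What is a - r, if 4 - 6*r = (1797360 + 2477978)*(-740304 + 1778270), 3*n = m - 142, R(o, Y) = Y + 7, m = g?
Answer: 2218828391191/3 ≈ 7.3961e+11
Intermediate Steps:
m = -457
R(o, Y) = 7 + Y
n = -599/3 (n = (-457 - 142)/3 = (1/3)*(-599) = -599/3 ≈ -199.67)
r = -739609247084 (r = 2/3 - (1797360 + 2477978)*(-740304 + 1778270)/6 = 2/3 - 2137669*1037966/3 = 2/3 - 1/6*4437655482508 = 2/3 - 2218827741254/3 = -739609247084)
a = 649939/3 (a = (7 + 1) - 599/3*(-1085) = 8 + 649915/3 = 649939/3 ≈ 2.1665e+5)
a - r = 649939/3 - 1*(-739609247084) = 649939/3 + 739609247084 = 2218828391191/3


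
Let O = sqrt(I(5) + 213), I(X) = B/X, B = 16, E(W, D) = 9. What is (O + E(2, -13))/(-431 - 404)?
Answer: -9/835 - sqrt(5405)/4175 ≈ -0.028388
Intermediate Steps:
I(X) = 16/X
O = sqrt(5405)/5 (O = sqrt(16/5 + 213) = sqrt(1081/5) = sqrt(5405)/5 ≈ 14.704)
(O + E(2, -13))/(-431 - 404) = (sqrt(5405)/5 + 9)/(-431 - 404) = (9 + sqrt(5405)/5)/(-835) = (9 + sqrt(5405)/5)*(-1/835) = -9/835 - sqrt(5405)/4175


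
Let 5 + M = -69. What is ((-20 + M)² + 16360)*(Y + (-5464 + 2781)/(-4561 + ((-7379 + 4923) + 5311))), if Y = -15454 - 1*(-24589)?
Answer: 196364937814/853 ≈ 2.3021e+8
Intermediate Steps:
Y = 9135 (Y = -15454 + 24589 = 9135)
M = -74 (M = -5 - 69 = -74)
((-20 + M)² + 16360)*(Y + (-5464 + 2781)/(-4561 + ((-7379 + 4923) + 5311))) = ((-20 - 74)² + 16360)*(9135 + (-5464 + 2781)/(-4561 + ((-7379 + 4923) + 5311))) = ((-94)² + 16360)*(9135 - 2683/(-4561 + (-2456 + 5311))) = (8836 + 16360)*(9135 - 2683/(-4561 + 2855)) = 25196*(9135 - 2683/(-1706)) = 25196*(9135 - 2683*(-1/1706)) = 25196*(9135 + 2683/1706) = 25196*(15586993/1706) = 196364937814/853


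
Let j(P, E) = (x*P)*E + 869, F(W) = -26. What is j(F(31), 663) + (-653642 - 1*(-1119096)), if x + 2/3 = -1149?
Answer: 20284277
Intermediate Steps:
x = -3449/3 (x = -2/3 - 1149 = -3449/3 ≈ -1149.7)
j(P, E) = 869 - 3449*E*P/3 (j(P, E) = (-3449*P/3)*E + 869 = -3449*E*P/3 + 869 = 869 - 3449*E*P/3)
j(F(31), 663) + (-653642 - 1*(-1119096)) = (869 - 3449/3*663*(-26)) + (-653642 - 1*(-1119096)) = (869 + 19817954) + (-653642 + 1119096) = 19818823 + 465454 = 20284277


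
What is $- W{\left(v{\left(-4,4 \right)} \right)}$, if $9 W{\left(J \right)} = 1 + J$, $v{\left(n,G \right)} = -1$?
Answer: $0$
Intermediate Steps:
$W{\left(J \right)} = \frac{1}{9} + \frac{J}{9}$ ($W{\left(J \right)} = \frac{1 + J}{9} = \frac{1}{9} + \frac{J}{9}$)
$- W{\left(v{\left(-4,4 \right)} \right)} = - (\frac{1}{9} + \frac{1}{9} \left(-1\right)) = - (\frac{1}{9} - \frac{1}{9}) = \left(-1\right) 0 = 0$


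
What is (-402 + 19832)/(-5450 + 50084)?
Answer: 9715/22317 ≈ 0.43532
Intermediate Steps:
(-402 + 19832)/(-5450 + 50084) = 19430/44634 = 19430*(1/44634) = 9715/22317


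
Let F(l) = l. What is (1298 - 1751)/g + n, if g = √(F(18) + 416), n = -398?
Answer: -398 - 453*√434/434 ≈ -419.74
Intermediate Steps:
g = √434 (g = √(18 + 416) = √434 ≈ 20.833)
(1298 - 1751)/g + n = (1298 - 1751)/(√434) - 398 = -453*√434/434 - 398 = -398 - 453*√434/434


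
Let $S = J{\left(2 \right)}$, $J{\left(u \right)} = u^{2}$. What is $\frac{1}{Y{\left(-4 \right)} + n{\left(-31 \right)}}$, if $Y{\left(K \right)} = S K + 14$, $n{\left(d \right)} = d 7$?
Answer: $- \frac{1}{219} \approx -0.0045662$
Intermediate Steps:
$n{\left(d \right)} = 7 d$
$S = 4$ ($S = 2^{2} = 4$)
$Y{\left(K \right)} = 14 + 4 K$ ($Y{\left(K \right)} = 4 K + 14 = 14 + 4 K$)
$\frac{1}{Y{\left(-4 \right)} + n{\left(-31 \right)}} = \frac{1}{\left(14 + 4 \left(-4\right)\right) + 7 \left(-31\right)} = \frac{1}{\left(14 - 16\right) - 217} = \frac{1}{-2 - 217} = \frac{1}{-219} = - \frac{1}{219}$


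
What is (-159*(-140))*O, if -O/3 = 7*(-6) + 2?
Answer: 2671200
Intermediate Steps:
O = 120 (O = -3*(7*(-6) + 2) = -3*(-42 + 2) = -3*(-40) = 120)
(-159*(-140))*O = -159*(-140)*120 = 22260*120 = 2671200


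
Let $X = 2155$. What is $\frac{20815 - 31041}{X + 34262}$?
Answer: $- \frac{10226}{36417} \approx -0.2808$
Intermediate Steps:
$\frac{20815 - 31041}{X + 34262} = \frac{20815 - 31041}{2155 + 34262} = - \frac{10226}{36417}$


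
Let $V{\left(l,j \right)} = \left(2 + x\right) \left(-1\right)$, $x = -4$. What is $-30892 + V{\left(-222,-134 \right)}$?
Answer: $-30890$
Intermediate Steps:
$V{\left(l,j \right)} = 2$ ($V{\left(l,j \right)} = \left(2 - 4\right) \left(-1\right) = \left(-2\right) \left(-1\right) = 2$)
$-30892 + V{\left(-222,-134 \right)} = -30892 + 2 = -30890$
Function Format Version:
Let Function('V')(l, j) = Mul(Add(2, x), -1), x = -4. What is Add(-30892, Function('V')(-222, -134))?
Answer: -30890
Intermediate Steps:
Function('V')(l, j) = 2 (Function('V')(l, j) = Mul(Add(2, -4), -1) = Mul(-2, -1) = 2)
Add(-30892, Function('V')(-222, -134)) = Add(-30892, 2) = -30890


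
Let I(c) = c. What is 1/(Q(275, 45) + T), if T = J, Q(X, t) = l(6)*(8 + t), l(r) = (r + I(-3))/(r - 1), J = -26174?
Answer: -5/130711 ≈ -3.8252e-5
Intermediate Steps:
l(r) = (-3 + r)/(-1 + r) (l(r) = (r - 3)/(r - 1) = (-3 + r)/(-1 + r))
Q(X, t) = 24/5 + 3*t/5 (Q(X, t) = ((-3 + 6)/(-1 + 6))*(8 + t) = (3/5)*(8 + t) = ((⅕)*3)*(8 + t) = 3*(8 + t)/5 = 24/5 + 3*t/5)
T = -26174
1/(Q(275, 45) + T) = 1/((24/5 + (⅗)*45) - 26174) = 1/((24/5 + 27) - 26174) = 1/(159/5 - 26174) = 1/(-130711/5) = -5/130711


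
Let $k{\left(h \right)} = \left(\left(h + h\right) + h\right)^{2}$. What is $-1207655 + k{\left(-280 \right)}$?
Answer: $-502055$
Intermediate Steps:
$k{\left(h \right)} = 9 h^{2}$ ($k{\left(h \right)} = \left(2 h + h\right)^{2} = \left(3 h\right)^{2} = 9 h^{2}$)
$-1207655 + k{\left(-280 \right)} = -1207655 + 9 \left(-280\right)^{2} = -1207655 + 9 \cdot 78400 = -1207655 + 705600 = -502055$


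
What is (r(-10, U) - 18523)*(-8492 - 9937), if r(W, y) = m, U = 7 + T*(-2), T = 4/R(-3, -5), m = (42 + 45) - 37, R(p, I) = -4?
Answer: 340438917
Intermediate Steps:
m = 50 (m = 87 - 37 = 50)
T = -1 (T = 4/(-4) = 4*(-¼) = -1)
U = 9 (U = 7 - 1*(-2) = 7 + 2 = 9)
r(W, y) = 50
(r(-10, U) - 18523)*(-8492 - 9937) = (50 - 18523)*(-8492 - 9937) = -18473*(-18429) = 340438917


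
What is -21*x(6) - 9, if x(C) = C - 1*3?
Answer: -72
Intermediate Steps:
x(C) = -3 + C (x(C) = C - 3 = -3 + C)
-21*x(6) - 9 = -21*(-3 + 6) - 9 = -21*3 - 9 = -63 - 9 = -72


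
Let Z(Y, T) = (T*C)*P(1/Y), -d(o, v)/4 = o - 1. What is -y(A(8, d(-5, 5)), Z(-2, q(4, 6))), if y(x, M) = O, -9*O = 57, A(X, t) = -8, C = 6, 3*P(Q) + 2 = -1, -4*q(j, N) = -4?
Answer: 19/3 ≈ 6.3333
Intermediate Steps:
q(j, N) = 1 (q(j, N) = -1/4*(-4) = 1)
P(Q) = -1 (P(Q) = -2/3 + (1/3)*(-1) = -2/3 - 1/3 = -1)
d(o, v) = 4 - 4*o (d(o, v) = -4*(o - 1) = -4*(-1 + o) = 4 - 4*o)
Z(Y, T) = -6*T (Z(Y, T) = (T*6)*(-1) = (6*T)*(-1) = -6*T)
O = -19/3 (O = -1/9*57 = -19/3 ≈ -6.3333)
y(x, M) = -19/3
-y(A(8, d(-5, 5)), Z(-2, q(4, 6))) = -1*(-19/3) = 19/3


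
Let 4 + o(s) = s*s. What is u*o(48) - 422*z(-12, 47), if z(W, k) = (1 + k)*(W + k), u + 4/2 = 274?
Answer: -83360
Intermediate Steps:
u = 272 (u = -2 + 274 = 272)
o(s) = -4 + s**2 (o(s) = -4 + s*s = -4 + s**2)
u*o(48) - 422*z(-12, 47) = 272*(-4 + 48**2) - 422*(-12 + 47 + 47**2 - 12*47) = 272*(-4 + 2304) - 422*(-12 + 47 + 2209 - 564) = 272*2300 - 422*1680 = 625600 - 1*708960 = 625600 - 708960 = -83360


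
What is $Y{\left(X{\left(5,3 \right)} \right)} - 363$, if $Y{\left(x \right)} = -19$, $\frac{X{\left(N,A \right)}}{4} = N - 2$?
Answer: $-382$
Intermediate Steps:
$X{\left(N,A \right)} = -8 + 4 N$ ($X{\left(N,A \right)} = 4 \left(N - 2\right) = 4 \left(-2 + N\right) = -8 + 4 N$)
$Y{\left(X{\left(5,3 \right)} \right)} - 363 = -19 - 363 = -382$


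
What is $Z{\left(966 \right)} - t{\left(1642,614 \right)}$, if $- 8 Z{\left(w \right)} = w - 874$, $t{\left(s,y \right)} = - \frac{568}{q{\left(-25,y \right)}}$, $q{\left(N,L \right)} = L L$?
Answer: $- \frac{2167443}{188498} \approx -11.498$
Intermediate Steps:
$q{\left(N,L \right)} = L^{2}$
$t{\left(s,y \right)} = - \frac{568}{y^{2}}$
$Z{\left(w \right)} = \frac{437}{4} - \frac{w}{8}$ ($Z{\left(w \right)} = - \frac{w - 874}{8} = - \frac{-874 + w}{8} = \frac{437}{4} - \frac{w}{8}$)
$Z{\left(966 \right)} - t{\left(1642,614 \right)} = \left(\frac{437}{4} - \frac{483}{4}\right) - - \frac{568}{376996} = \left(\frac{437}{4} - \frac{483}{4}\right) - \left(-568\right) \frac{1}{376996} = - \frac{23}{2} - - \frac{142}{94249} = - \frac{23}{2} + \frac{142}{94249} = - \frac{2167443}{188498}$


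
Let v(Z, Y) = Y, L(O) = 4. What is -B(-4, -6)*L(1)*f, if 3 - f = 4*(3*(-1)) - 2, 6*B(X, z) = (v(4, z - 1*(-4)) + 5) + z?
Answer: 34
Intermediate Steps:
B(X, z) = 3/2 + z/3 (B(X, z) = (((z - 1*(-4)) + 5) + z)/6 = (((z + 4) + 5) + z)/6 = (((4 + z) + 5) + z)/6 = ((9 + z) + z)/6 = (9 + 2*z)/6 = 3/2 + z/3)
f = 17 (f = 3 - (4*(3*(-1)) - 2) = 3 - (4*(-3) - 2) = 3 - (-12 - 2) = 3 - 1*(-14) = 3 + 14 = 17)
-B(-4, -6)*L(1)*f = -(3/2 + (1/3)*(-6))*4*17 = -(3/2 - 2)*4*17 = -(-1/2*4)*17 = -(-2)*17 = -1*(-34) = 34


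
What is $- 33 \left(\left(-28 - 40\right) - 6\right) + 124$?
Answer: $2566$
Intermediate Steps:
$- 33 \left(\left(-28 - 40\right) - 6\right) + 124 = - 33 \left(-68 - 6\right) + 124 = \left(-33\right) \left(-74\right) + 124 = 2442 + 124 = 2566$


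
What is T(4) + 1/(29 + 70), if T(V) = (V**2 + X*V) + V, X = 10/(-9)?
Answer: 1541/99 ≈ 15.566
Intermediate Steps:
X = -10/9 (X = 10*(-1/9) = -10/9 ≈ -1.1111)
T(V) = V**2 - V/9 (T(V) = (V**2 - 10*V/9) + V = V**2 - V/9)
T(4) + 1/(29 + 70) = 4*(-1/9 + 4) + 1/(29 + 70) = 4*(35/9) + 1/99 = 140/9 + 1/99 = 1541/99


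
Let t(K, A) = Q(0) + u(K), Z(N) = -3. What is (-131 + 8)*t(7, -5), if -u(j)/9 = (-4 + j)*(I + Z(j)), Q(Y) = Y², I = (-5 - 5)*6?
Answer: -209223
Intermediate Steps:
I = -60 (I = -10*6 = -60)
u(j) = -2268 + 567*j (u(j) = -9*(-4 + j)*(-60 - 3) = -9*(-4 + j)*(-63) = -9*(252 - 63*j) = -2268 + 567*j)
t(K, A) = -2268 + 567*K (t(K, A) = 0² + (-2268 + 567*K) = 0 + (-2268 + 567*K) = -2268 + 567*K)
(-131 + 8)*t(7, -5) = (-131 + 8)*(-2268 + 567*7) = -123*(-2268 + 3969) = -123*1701 = -209223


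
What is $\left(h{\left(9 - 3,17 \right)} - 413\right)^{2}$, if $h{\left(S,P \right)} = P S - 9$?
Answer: $102400$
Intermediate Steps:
$h{\left(S,P \right)} = -9 + P S$
$\left(h{\left(9 - 3,17 \right)} - 413\right)^{2} = \left(\left(-9 + 17 \left(9 - 3\right)\right) - 413\right)^{2} = \left(\left(-9 + 17 \cdot 6\right) - 413\right)^{2} = \left(\left(-9 + 102\right) - 413\right)^{2} = \left(93 - 413\right)^{2} = \left(-320\right)^{2} = 102400$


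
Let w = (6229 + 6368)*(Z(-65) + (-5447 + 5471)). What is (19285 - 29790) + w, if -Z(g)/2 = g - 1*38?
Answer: 2886805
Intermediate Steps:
Z(g) = 76 - 2*g (Z(g) = -2*(g - 1*38) = -2*(g - 38) = -2*(-38 + g) = 76 - 2*g)
w = 2897310 (w = (6229 + 6368)*((76 - 2*(-65)) + (-5447 + 5471)) = 12597*((76 + 130) + 24) = 12597*(206 + 24) = 12597*230 = 2897310)
(19285 - 29790) + w = (19285 - 29790) + 2897310 = -10505 + 2897310 = 2886805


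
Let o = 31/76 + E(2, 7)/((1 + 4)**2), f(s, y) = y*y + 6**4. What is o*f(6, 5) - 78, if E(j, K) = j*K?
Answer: 2281119/1900 ≈ 1200.6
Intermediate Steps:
E(j, K) = K*j
f(s, y) = 1296 + y**2 (f(s, y) = y**2 + 1296 = 1296 + y**2)
o = 1839/1900 (o = 31/76 + (7*2)/((1 + 4)**2) = 31*(1/76) + 14/(5**2) = 31/76 + 14/25 = 1839/1900 ≈ 0.96789)
o*f(6, 5) - 78 = 1839*(1296 + 5**2)/1900 - 78 = 1839*(1296 + 25)/1900 - 78 = (1839/1900)*1321 - 78 = 2429319/1900 - 78 = 2281119/1900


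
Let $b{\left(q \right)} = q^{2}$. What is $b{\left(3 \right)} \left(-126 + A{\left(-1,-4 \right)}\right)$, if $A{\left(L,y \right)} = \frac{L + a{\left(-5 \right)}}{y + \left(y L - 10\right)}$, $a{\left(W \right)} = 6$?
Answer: $- \frac{2277}{2} \approx -1138.5$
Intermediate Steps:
$A{\left(L,y \right)} = \frac{6 + L}{-10 + y + L y}$ ($A{\left(L,y \right)} = \frac{L + 6}{y + \left(y L - 10\right)} = \frac{6 + L}{y + \left(L y - 10\right)} = \frac{6 + L}{y + \left(-10 + L y\right)} = \frac{6 + L}{-10 + y + L y}$)
$b{\left(3 \right)} \left(-126 + A{\left(-1,-4 \right)}\right) = 3^{2} \left(-126 + \frac{6 - 1}{-10 - 4 - -4}\right) = 9 \left(-126 + \frac{1}{-10 - 4 + 4} \cdot 5\right) = 9 \left(-126 + \frac{1}{-10} \cdot 5\right) = 9 \left(-126 - \frac{1}{2}\right) = 9 \left(- \frac{253}{2}\right) = - \frac{2277}{2}$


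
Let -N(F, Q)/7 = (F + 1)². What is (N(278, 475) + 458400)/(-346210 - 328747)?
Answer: 86487/674957 ≈ 0.12814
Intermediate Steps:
N(F, Q) = -7*(1 + F)² (N(F, Q) = -7*(F + 1)² = -7*(1 + F)²)
(N(278, 475) + 458400)/(-346210 - 328747) = (-7*(1 + 278)² + 458400)/(-346210 - 328747) = (-7*279² + 458400)/(-674957) = (-7*77841 + 458400)*(-1/674957) = (-544887 + 458400)*(-1/674957) = -86487*(-1/674957) = 86487/674957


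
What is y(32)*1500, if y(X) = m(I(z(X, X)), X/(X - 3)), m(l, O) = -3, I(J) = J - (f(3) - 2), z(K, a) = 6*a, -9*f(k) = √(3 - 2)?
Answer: -4500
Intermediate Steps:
f(k) = -⅑ (f(k) = -√(3 - 2)/9 = -√1/9 = -⅑*1 = -⅑)
I(J) = 19/9 + J (I(J) = J - (-⅑ - 2) = J - 1*(-19/9) = J + 19/9 = 19/9 + J)
y(X) = -3
y(32)*1500 = -3*1500 = -4500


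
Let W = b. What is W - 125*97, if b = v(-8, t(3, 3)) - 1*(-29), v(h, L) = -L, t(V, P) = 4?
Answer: -12100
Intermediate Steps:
b = 25 (b = -1*4 - 1*(-29) = -4 + 29 = 25)
W = 25
W - 125*97 = 25 - 125*97 = 25 - 12125 = -12100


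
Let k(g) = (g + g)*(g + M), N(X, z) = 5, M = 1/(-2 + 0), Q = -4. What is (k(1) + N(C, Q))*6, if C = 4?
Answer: 36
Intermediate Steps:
M = -½ (M = 1/(-2) = -½ ≈ -0.50000)
k(g) = 2*g*(-½ + g) (k(g) = (g + g)*(g - ½) = (2*g)*(-½ + g) = 2*g*(-½ + g))
(k(1) + N(C, Q))*6 = (1*(-1 + 2*1) + 5)*6 = (1*(-1 + 2) + 5)*6 = (1*1 + 5)*6 = (1 + 5)*6 = 6*6 = 36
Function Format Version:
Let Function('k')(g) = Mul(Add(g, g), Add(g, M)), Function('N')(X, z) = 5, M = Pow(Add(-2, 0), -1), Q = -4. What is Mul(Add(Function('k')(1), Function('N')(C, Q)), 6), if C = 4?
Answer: 36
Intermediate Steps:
M = Rational(-1, 2) (M = Pow(-2, -1) = Rational(-1, 2) ≈ -0.50000)
Function('k')(g) = Mul(2, g, Add(Rational(-1, 2), g)) (Function('k')(g) = Mul(Add(g, g), Add(g, Rational(-1, 2))) = Mul(Mul(2, g), Add(Rational(-1, 2), g)) = Mul(2, g, Add(Rational(-1, 2), g)))
Mul(Add(Function('k')(1), Function('N')(C, Q)), 6) = Mul(Add(Mul(1, Add(-1, Mul(2, 1))), 5), 6) = Mul(Add(Mul(1, Add(-1, 2)), 5), 6) = Mul(Add(Mul(1, 1), 5), 6) = Mul(Add(1, 5), 6) = Mul(6, 6) = 36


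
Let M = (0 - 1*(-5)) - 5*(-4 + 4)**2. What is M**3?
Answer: 125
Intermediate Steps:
M = 5 (M = (0 + 5) - 5*0**2 = 5 - 5*0 = 5 + 0 = 5)
M**3 = 5**3 = 125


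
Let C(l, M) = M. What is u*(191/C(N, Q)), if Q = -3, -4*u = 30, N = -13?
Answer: 955/2 ≈ 477.50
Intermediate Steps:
u = -15/2 (u = -¼*30 = -15/2 ≈ -7.5000)
u*(191/C(N, Q)) = -2865/(2*(-3)) = -2865*(-1)/(2*3) = -15/2*(-191/3) = 955/2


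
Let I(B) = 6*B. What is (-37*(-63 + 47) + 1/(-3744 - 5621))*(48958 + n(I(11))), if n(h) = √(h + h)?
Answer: 271427019682/9365 + 11088158*√33/9365 ≈ 2.8990e+7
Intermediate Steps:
n(h) = √2*√h (n(h) = √(2*h) = √2*√h)
(-37*(-63 + 47) + 1/(-3744 - 5621))*(48958 + n(I(11))) = (-37*(-63 + 47) + 1/(-3744 - 5621))*(48958 + √2*√(6*11)) = (-37*(-16) + 1/(-9365))*(48958 + √2*√66) = (592 - 1/9365)*(48958 + 2*√33) = 5544079*(48958 + 2*√33)/9365 = 271427019682/9365 + 11088158*√33/9365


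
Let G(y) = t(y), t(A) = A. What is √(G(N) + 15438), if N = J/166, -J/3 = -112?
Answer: √106366326/83 ≈ 124.26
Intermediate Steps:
J = 336 (J = -3*(-112) = 336)
N = 168/83 (N = 336/166 = 336*(1/166) = 168/83 ≈ 2.0241)
G(y) = y
√(G(N) + 15438) = √(168/83 + 15438) = √(1281522/83) = √106366326/83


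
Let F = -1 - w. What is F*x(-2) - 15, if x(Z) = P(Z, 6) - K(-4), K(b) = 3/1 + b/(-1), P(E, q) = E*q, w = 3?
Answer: 61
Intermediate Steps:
K(b) = 3 - b (K(b) = 3*1 + b*(-1) = 3 - b)
F = -4 (F = -1 - 1*3 = -1 - 3 = -4)
x(Z) = -7 + 6*Z (x(Z) = Z*6 - (3 - 1*(-4)) = 6*Z - (3 + 4) = 6*Z - 1*7 = 6*Z - 7 = -7 + 6*Z)
F*x(-2) - 15 = -4*(-7 + 6*(-2)) - 15 = -4*(-7 - 12) - 15 = -4*(-19) - 15 = 76 - 15 = 61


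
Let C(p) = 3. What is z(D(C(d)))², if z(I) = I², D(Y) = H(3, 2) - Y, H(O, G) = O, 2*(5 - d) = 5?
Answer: 0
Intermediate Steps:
d = 5/2 (d = 5 - ½*5 = 5 - 5/2 = 5/2 ≈ 2.5000)
D(Y) = 3 - Y
z(D(C(d)))² = ((3 - 1*3)²)² = ((3 - 3)²)² = (0²)² = 0² = 0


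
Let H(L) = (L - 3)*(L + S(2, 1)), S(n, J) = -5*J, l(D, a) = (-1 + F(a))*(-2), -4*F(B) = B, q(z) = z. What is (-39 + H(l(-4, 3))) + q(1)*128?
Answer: 353/4 ≈ 88.250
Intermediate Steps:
F(B) = -B/4
l(D, a) = 2 + a/2 (l(D, a) = (-1 - a/4)*(-2) = 2 + a/2)
H(L) = (-5 + L)*(-3 + L) (H(L) = (L - 3)*(L - 5*1) = (-3 + L)*(L - 5) = (-3 + L)*(-5 + L) = (-5 + L)*(-3 + L))
(-39 + H(l(-4, 3))) + q(1)*128 = (-39 + (15 + (2 + (½)*3)² - 8*(2 + (½)*3))) + 1*128 = (-39 + (15 + (2 + 3/2)² - 8*(2 + 3/2))) + 128 = (-39 + (15 + (7/2)² - 8*7/2)) + 128 = (-39 + (15 + 49/4 - 28)) + 128 = (-39 - ¾) + 128 = -159/4 + 128 = 353/4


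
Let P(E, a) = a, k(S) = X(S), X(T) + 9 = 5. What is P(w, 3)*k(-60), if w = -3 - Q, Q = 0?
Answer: -12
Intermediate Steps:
X(T) = -4 (X(T) = -9 + 5 = -4)
k(S) = -4
w = -3 (w = -3 - 1*0 = -3 + 0 = -3)
P(w, 3)*k(-60) = 3*(-4) = -12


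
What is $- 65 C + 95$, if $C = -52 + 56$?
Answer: $-165$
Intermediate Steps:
$C = 4$
$- 65 C + 95 = \left(-65\right) 4 + 95 = -260 + 95 = -165$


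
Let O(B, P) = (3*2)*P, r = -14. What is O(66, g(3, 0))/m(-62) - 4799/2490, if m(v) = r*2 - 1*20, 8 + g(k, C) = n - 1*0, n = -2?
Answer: -3373/4980 ≈ -0.67731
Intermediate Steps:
g(k, C) = -10 (g(k, C) = -8 + (-2 - 1*0) = -8 + (-2 + 0) = -8 - 2 = -10)
O(B, P) = 6*P
m(v) = -48 (m(v) = -14*2 - 1*20 = -28 - 20 = -48)
O(66, g(3, 0))/m(-62) - 4799/2490 = (6*(-10))/(-48) - 4799/2490 = -60*(-1/48) - 4799*1/2490 = 5/4 - 4799/2490 = -3373/4980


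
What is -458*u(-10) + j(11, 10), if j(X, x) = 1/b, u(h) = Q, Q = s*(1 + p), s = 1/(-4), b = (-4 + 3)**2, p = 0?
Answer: 231/2 ≈ 115.50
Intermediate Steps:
b = 1 (b = (-1)**2 = 1)
s = -1/4 ≈ -0.25000
Q = -1/4 (Q = -(1 + 0)/4 = -1/4*1 = -1/4 ≈ -0.25000)
u(h) = -1/4
j(X, x) = 1 (j(X, x) = 1/1 = 1)
-458*u(-10) + j(11, 10) = -458*(-1/4) + 1 = 229/2 + 1 = 231/2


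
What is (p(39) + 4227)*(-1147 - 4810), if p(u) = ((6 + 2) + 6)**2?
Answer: -26347811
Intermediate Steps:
p(u) = 196 (p(u) = (8 + 6)**2 = 14**2 = 196)
(p(39) + 4227)*(-1147 - 4810) = (196 + 4227)*(-1147 - 4810) = 4423*(-5957) = -26347811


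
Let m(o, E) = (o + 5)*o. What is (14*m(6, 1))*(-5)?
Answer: -4620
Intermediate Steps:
m(o, E) = o*(5 + o) (m(o, E) = (5 + o)*o = o*(5 + o))
(14*m(6, 1))*(-5) = (14*(6*(5 + 6)))*(-5) = (14*(6*11))*(-5) = (14*66)*(-5) = 924*(-5) = -4620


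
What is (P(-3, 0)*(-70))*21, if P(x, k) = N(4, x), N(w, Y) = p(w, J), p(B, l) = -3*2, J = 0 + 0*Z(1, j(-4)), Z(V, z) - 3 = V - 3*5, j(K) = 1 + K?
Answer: 8820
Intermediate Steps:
Z(V, z) = -12 + V (Z(V, z) = 3 + (V - 3*5) = 3 + (V - 15) = 3 + (-15 + V) = -12 + V)
J = 0 (J = 0 + 0*(-12 + 1) = 0 + 0*(-11) = 0 + 0 = 0)
p(B, l) = -6
N(w, Y) = -6
P(x, k) = -6
(P(-3, 0)*(-70))*21 = -6*(-70)*21 = 420*21 = 8820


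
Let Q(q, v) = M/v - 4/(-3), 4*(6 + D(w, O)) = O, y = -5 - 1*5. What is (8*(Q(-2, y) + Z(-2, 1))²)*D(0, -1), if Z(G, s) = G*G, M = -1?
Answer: -26569/18 ≈ -1476.1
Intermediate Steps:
y = -10 (y = -5 - 5 = -10)
D(w, O) = -6 + O/4
Q(q, v) = 4/3 - 1/v (Q(q, v) = -1/v - 4/(-3) = -1/v - 4*(-⅓) = -1/v + 4/3 = 4/3 - 1/v)
Z(G, s) = G²
(8*(Q(-2, y) + Z(-2, 1))²)*D(0, -1) = (8*((4/3 - 1/(-10)) + (-2)²)²)*(-6 + (¼)*(-1)) = (8*((4/3 - 1*(-⅒)) + 4)²)*(-6 - ¼) = (8*((4/3 + ⅒) + 4)²)*(-25/4) = (8*(43/30 + 4)²)*(-25/4) = (8*(163/30)²)*(-25/4) = (8*(26569/900))*(-25/4) = (53138/225)*(-25/4) = -26569/18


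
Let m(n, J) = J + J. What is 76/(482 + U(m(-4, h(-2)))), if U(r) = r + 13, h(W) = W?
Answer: 76/491 ≈ 0.15479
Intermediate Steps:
m(n, J) = 2*J
U(r) = 13 + r
76/(482 + U(m(-4, h(-2)))) = 76/(482 + (13 + 2*(-2))) = 76/(482 + (13 - 4)) = 76/(482 + 9) = 76/491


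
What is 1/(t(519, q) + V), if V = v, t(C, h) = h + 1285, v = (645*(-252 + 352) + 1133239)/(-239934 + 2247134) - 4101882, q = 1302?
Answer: -2007200/8228103726261 ≈ -2.4394e-7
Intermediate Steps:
v = -8233296352661/2007200 (v = (645*100 + 1133239)/2007200 - 4101882 = (64500 + 1133239)*(1/2007200) - 4101882 = 1197739*(1/2007200) - 4101882 = 1197739/2007200 - 4101882 = -8233296352661/2007200 ≈ -4.1019e+6)
t(C, h) = 1285 + h
V = -8233296352661/2007200 ≈ -4.1019e+6
1/(t(519, q) + V) = 1/((1285 + 1302) - 8233296352661/2007200) = 1/(2587 - 8233296352661/2007200) = 1/(-8228103726261/2007200) = -2007200/8228103726261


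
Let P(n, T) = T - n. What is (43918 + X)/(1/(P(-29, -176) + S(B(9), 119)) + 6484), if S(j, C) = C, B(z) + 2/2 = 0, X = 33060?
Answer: 2155384/181551 ≈ 11.872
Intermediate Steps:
B(z) = -1 (B(z) = -1 + 0 = -1)
(43918 + X)/(1/(P(-29, -176) + S(B(9), 119)) + 6484) = (43918 + 33060)/(1/((-176 - 1*(-29)) + 119) + 6484) = 76978/(1/((-176 + 29) + 119) + 6484) = 76978/(1/(-147 + 119) + 6484) = 76978/(1/(-28) + 6484) = 76978/(-1/28 + 6484) = 76978/(181551/28) = 76978*(28/181551) = 2155384/181551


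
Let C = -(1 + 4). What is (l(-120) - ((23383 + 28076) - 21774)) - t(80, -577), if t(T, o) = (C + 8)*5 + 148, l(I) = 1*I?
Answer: -29968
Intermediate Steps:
C = -5 (C = -1*5 = -5)
l(I) = I
t(T, o) = 163 (t(T, o) = (-5 + 8)*5 + 148 = 3*5 + 148 = 15 + 148 = 163)
(l(-120) - ((23383 + 28076) - 21774)) - t(80, -577) = (-120 - ((23383 + 28076) - 21774)) - 1*163 = (-120 - (51459 - 21774)) - 163 = (-120 - 1*29685) - 163 = (-120 - 29685) - 163 = -29805 - 163 = -29968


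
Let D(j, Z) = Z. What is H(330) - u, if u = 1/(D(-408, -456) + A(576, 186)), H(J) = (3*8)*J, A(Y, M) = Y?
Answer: 950399/120 ≈ 7920.0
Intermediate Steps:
H(J) = 24*J
u = 1/120 (u = 1/(-456 + 576) = 1/120 ≈ 0.0083333)
H(330) - u = 24*330 - 1*1/120 = 7920 - 1/120 = 950399/120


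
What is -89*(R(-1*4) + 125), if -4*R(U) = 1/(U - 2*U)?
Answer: -177911/16 ≈ -11119.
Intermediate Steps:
R(U) = 1/(4*U) (R(U) = -1/(4*(U - 2*U)) = -(-1/U)/4 = -(-1)/(4*U) = 1/(4*U))
-89*(R(-1*4) + 125) = -89*(1/(4*((-1*4))) + 125) = -89*((¼)/(-4) + 125) = -89*((¼)*(-¼) + 125) = -89*(-1/16 + 125) = -89*1999/16 = -177911/16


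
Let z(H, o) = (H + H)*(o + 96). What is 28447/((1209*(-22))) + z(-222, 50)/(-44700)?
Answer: 37717321/99077550 ≈ 0.38068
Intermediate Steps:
z(H, o) = 2*H*(96 + o) (z(H, o) = (2*H)*(96 + o) = 2*H*(96 + o))
28447/((1209*(-22))) + z(-222, 50)/(-44700) = 28447/((1209*(-22))) + (2*(-222)*(96 + 50))/(-44700) = 28447/(-26598) + (2*(-222)*146)*(-1/44700) = 28447*(-1/26598) - 64824*(-1/44700) = -28447/26598 + 5402/3725 = 37717321/99077550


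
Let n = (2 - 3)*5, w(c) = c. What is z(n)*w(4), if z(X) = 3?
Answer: 12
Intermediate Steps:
n = -5 (n = -1*5 = -5)
z(n)*w(4) = 3*4 = 12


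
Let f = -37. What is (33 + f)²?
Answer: 16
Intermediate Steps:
(33 + f)² = (33 - 37)² = (-4)² = 16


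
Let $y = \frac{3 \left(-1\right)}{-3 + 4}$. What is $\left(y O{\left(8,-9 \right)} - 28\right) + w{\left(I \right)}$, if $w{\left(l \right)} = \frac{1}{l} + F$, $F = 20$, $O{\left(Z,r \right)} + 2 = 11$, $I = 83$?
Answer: $- \frac{2904}{83} \approx -34.988$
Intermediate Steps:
$O{\left(Z,r \right)} = 9$ ($O{\left(Z,r \right)} = -2 + 11 = 9$)
$w{\left(l \right)} = 20 + \frac{1}{l}$ ($w{\left(l \right)} = \frac{1}{l} + 20 = 20 + \frac{1}{l}$)
$y = -3$ ($y = - \frac{3}{1} = \left(-3\right) 1 = -3$)
$\left(y O{\left(8,-9 \right)} - 28\right) + w{\left(I \right)} = \left(\left(-3\right) 9 - 28\right) + \left(20 + \frac{1}{83}\right) = \left(-27 - 28\right) + \left(20 + \frac{1}{83}\right) = -55 + \frac{1661}{83} = - \frac{2904}{83}$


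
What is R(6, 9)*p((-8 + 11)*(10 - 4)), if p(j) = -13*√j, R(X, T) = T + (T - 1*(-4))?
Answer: -858*√2 ≈ -1213.4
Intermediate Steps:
R(X, T) = 4 + 2*T (R(X, T) = T + (T + 4) = T + (4 + T) = 4 + 2*T)
R(6, 9)*p((-8 + 11)*(10 - 4)) = (4 + 2*9)*(-13*√(-8 + 11)*√(10 - 4)) = (4 + 18)*(-13*3*√2) = 22*(-39*√2) = -858*√2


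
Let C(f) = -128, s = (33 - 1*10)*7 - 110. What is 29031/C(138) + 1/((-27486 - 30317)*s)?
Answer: -85582023671/377337984 ≈ -226.80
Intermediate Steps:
s = 51 (s = (33 - 10)*7 - 110 = 23*7 - 110 = 161 - 110 = 51)
29031/C(138) + 1/((-27486 - 30317)*s) = 29031/(-128) + 1/(-27486 - 30317*51) = 29031*(-1/128) + (1/51)/(-57803) = -29031/128 - 1/57803*1/51 = -29031/128 - 1/2947953 = -85582023671/377337984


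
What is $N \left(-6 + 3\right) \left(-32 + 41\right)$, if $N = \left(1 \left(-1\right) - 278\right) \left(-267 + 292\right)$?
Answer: $188325$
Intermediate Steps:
$N = -6975$ ($N = \left(-1 - 278\right) 25 = \left(-279\right) 25 = -6975$)
$N \left(-6 + 3\right) \left(-32 + 41\right) = - 6975 \left(-6 + 3\right) \left(-32 + 41\right) = - 6975 \left(\left(-3\right) 9\right) = \left(-6975\right) \left(-27\right) = 188325$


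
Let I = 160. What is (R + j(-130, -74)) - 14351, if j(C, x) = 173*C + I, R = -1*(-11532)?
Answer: -25149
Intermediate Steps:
R = 11532
j(C, x) = 160 + 173*C (j(C, x) = 173*C + 160 = 160 + 173*C)
(R + j(-130, -74)) - 14351 = (11532 + (160 + 173*(-130))) - 14351 = (11532 + (160 - 22490)) - 14351 = (11532 - 22330) - 14351 = -10798 - 14351 = -25149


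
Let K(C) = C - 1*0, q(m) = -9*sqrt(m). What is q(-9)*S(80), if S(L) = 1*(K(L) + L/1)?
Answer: -4320*I ≈ -4320.0*I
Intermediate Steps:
K(C) = C (K(C) = C + 0 = C)
S(L) = 2*L (S(L) = 1*(L + L/1) = 1*(L + L*1) = 1*(L + L) = 1*(2*L) = 2*L)
q(-9)*S(80) = (-27*I)*(2*80) = -27*I*160 = -4320*I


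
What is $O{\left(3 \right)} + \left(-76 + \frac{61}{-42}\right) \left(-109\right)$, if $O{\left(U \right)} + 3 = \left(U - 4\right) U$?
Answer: $\frac{354325}{42} \approx 8436.3$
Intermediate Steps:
$O{\left(U \right)} = -3 + U \left(-4 + U\right)$ ($O{\left(U \right)} = -3 + \left(U - 4\right) U = -3 + \left(-4 + U\right) U = -3 + U \left(-4 + U\right)$)
$O{\left(3 \right)} + \left(-76 + \frac{61}{-42}\right) \left(-109\right) = \left(-3 + 3^{2} - 12\right) + \left(-76 + \frac{61}{-42}\right) \left(-109\right) = \left(-3 + 9 - 12\right) + \left(-76 + 61 \left(- \frac{1}{42}\right)\right) \left(-109\right) = -6 + \left(-76 - \frac{61}{42}\right) \left(-109\right) = -6 - - \frac{354577}{42} = -6 + \frac{354577}{42} = \frac{354325}{42}$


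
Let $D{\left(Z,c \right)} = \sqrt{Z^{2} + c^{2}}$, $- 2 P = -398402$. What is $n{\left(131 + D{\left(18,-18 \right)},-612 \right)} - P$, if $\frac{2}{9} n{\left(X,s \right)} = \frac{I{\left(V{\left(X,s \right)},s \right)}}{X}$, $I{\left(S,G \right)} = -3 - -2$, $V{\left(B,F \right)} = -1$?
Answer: $- \frac{6578813405}{33026} + \frac{81 \sqrt{2}}{16513} \approx -1.992 \cdot 10^{5}$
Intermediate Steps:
$P = 199201$ ($P = \left(- \frac{1}{2}\right) \left(-398402\right) = 199201$)
$I{\left(S,G \right)} = -1$ ($I{\left(S,G \right)} = -3 + 2 = -1$)
$n{\left(X,s \right)} = - \frac{9}{2 X}$ ($n{\left(X,s \right)} = \frac{9 \left(- \frac{1}{X}\right)}{2} = - \frac{9}{2 X}$)
$n{\left(131 + D{\left(18,-18 \right)},-612 \right)} - P = - \frac{9}{2 \left(131 + \sqrt{18^{2} + \left(-18\right)^{2}}\right)} - 199201 = - \frac{9}{2 \left(131 + \sqrt{324 + 324}\right)} - 199201 = - \frac{9}{2 \left(131 + \sqrt{648}\right)} - 199201 = - \frac{9}{2 \left(131 + 18 \sqrt{2}\right)} - 199201 = -199201 - \frac{9}{2 \left(131 + 18 \sqrt{2}\right)}$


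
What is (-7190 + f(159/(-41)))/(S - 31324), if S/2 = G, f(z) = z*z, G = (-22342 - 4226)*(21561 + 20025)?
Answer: 12061109/3714581378620 ≈ 3.2470e-6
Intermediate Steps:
G = -1104856848 (G = -26568*41586 = -1104856848)
f(z) = z**2
S = -2209713696 (S = 2*(-1104856848) = -2209713696)
(-7190 + f(159/(-41)))/(S - 31324) = (-7190 + (159/(-41))**2)/(-2209713696 - 31324) = (-7190 + (159*(-1/41))**2)/(-2209745020) = (-7190 + (-159/41)**2)*(-1/2209745020) = (-7190 + 25281/1681)*(-1/2209745020) = -12061109/1681*(-1/2209745020) = 12061109/3714581378620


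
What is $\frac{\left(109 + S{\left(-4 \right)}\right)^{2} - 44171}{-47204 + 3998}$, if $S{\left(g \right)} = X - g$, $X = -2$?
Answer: $\frac{15925}{21603} \approx 0.73717$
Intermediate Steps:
$S{\left(g \right)} = -2 - g$
$\frac{\left(109 + S{\left(-4 \right)}\right)^{2} - 44171}{-47204 + 3998} = \frac{\left(109 - -2\right)^{2} - 44171}{-47204 + 3998} = \frac{\left(109 + \left(-2 + 4\right)\right)^{2} - 44171}{-43206} = \left(\left(109 + 2\right)^{2} - 44171\right) \left(- \frac{1}{43206}\right) = \left(111^{2} - 44171\right) \left(- \frac{1}{43206}\right) = \left(12321 - 44171\right) \left(- \frac{1}{43206}\right) = \left(-31850\right) \left(- \frac{1}{43206}\right) = \frac{15925}{21603}$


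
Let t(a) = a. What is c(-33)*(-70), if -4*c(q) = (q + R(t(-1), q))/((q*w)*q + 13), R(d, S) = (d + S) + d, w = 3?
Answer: -119/328 ≈ -0.36280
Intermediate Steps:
R(d, S) = S + 2*d (R(d, S) = (S + d) + d = S + 2*d)
c(q) = -(-2 + 2*q)/(4*(13 + 3*q**2)) (c(q) = -(q + (q + 2*(-1)))/(4*((q*3)*q + 13)) = -(q + (q - 2))/(4*((3*q)*q + 13)) = -(q + (-2 + q))/(4*(3*q**2 + 13)) = -(-2 + 2*q)/(4*(13 + 3*q**2)))
c(-33)*(-70) = ((1 - 1*(-33))/(2*(13 + 3*(-33)**2)))*(-70) = ((1 + 33)/(2*(13 + 3*1089)))*(-70) = ((1/2)*34/(13 + 3267))*(-70) = ((1/2)*34/3280)*(-70) = ((1/2)*(1/3280)*34)*(-70) = (17/3280)*(-70) = -119/328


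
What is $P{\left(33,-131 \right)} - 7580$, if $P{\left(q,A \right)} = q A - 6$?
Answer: $-11909$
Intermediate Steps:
$P{\left(q,A \right)} = -6 + A q$ ($P{\left(q,A \right)} = A q - 6 = -6 + A q$)
$P{\left(33,-131 \right)} - 7580 = \left(-6 - 4323\right) - 7580 = -4329 - 7580 = -11909$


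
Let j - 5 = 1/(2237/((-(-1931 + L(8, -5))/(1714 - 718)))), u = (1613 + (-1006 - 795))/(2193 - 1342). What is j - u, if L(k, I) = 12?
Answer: 9900868105/1896072252 ≈ 5.2218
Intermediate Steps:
u = -188/851 (u = (1613 - 1801)/851 = -188*1/851 = -188/851 ≈ -0.22092)
j = 11142179/2228052 (j = 5 + 1/(2237/((-(-1931 + 12)/(1714 - 718)))) = 5 + 1/(2237/((-(-1919)/996))) = 5 + 1/(2237/((-1*(-1919/996)))) = 5 + 1/(2237/(1919/996)) = 5 + 1/(2237*(996/1919)) = 5 + 1/(2228052/1919) = 5 + 1919/2228052 = 11142179/2228052 ≈ 5.0009)
j - u = 11142179/2228052 - 1*(-188/851) = 11142179/2228052 + 188/851 = 9900868105/1896072252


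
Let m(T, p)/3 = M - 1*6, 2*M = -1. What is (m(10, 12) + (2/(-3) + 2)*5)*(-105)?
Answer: 2695/2 ≈ 1347.5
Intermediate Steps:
M = -½ (M = (½)*(-1) = -½ ≈ -0.50000)
m(T, p) = -39/2 (m(T, p) = 3*(-½ - 1*6) = 3*(-½ - 6) = 3*(-13/2) = -39/2)
(m(10, 12) + (2/(-3) + 2)*5)*(-105) = (-39/2 + (2/(-3) + 2)*5)*(-105) = (-39/2 + (2*(-⅓) + 2)*5)*(-105) = (-39/2 + (-⅔ + 2)*5)*(-105) = (-39/2 + (4/3)*5)*(-105) = (-39/2 + 20/3)*(-105) = -77/6*(-105) = 2695/2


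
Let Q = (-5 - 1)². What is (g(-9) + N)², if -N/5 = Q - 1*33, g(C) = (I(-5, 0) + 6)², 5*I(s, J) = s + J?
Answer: 100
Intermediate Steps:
Q = 36 (Q = (-6)² = 36)
I(s, J) = J/5 + s/5 (I(s, J) = (s + J)/5 = (J + s)/5 = J/5 + s/5)
g(C) = 25 (g(C) = (((⅕)*0 + (⅕)*(-5)) + 6)² = ((0 - 1) + 6)² = (-1 + 6)² = 5² = 25)
N = -15 (N = -5*(36 - 1*33) = -5*(36 - 33) = -5*3 = -15)
(g(-9) + N)² = (25 - 15)² = 10² = 100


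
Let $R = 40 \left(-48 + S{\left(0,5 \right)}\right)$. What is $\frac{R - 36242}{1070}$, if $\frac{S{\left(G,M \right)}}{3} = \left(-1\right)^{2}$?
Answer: $- \frac{19021}{535} \approx -35.553$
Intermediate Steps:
$S{\left(G,M \right)} = 3$ ($S{\left(G,M \right)} = 3 \left(-1\right)^{2} = 3 \cdot 1 = 3$)
$R = -1800$ ($R = 40 \left(-48 + 3\right) = 40 \left(-45\right) = -1800$)
$\frac{R - 36242}{1070} = \frac{-1800 - 36242}{1070} = \left(-1800 - 36242\right) \frac{1}{1070} = \left(-38042\right) \frac{1}{1070} = - \frac{19021}{535}$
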